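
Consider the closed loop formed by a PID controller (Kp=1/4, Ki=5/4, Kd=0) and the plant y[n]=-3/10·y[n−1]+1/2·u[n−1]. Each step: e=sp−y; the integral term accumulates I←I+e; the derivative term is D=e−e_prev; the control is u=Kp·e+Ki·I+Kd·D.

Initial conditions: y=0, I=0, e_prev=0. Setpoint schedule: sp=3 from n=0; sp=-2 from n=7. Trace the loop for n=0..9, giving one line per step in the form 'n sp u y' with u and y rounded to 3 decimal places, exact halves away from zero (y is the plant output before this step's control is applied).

0 3 4.500 0.000
1 3 4.875 2.250
2 3 6.544 1.763
3 3 6.620 2.743
4 3 7.325 2.487
5 3 7.322 2.916
6 3 7.622 2.786
7 -2 0.106 2.975
8 -2 -0.391 -0.840
9 -2 -3.185 0.056

(exact arithmetic carried between steps; '≈' marks a value shown rounded to 6 d.p. or computed from one; I and e_prev carry over from the previous line; the table rounds u and y to 3 d.p., halves away from zero)
n=0: y=0, sp=3, e=sp−y=3; I=3, D=e−e_prev=3; u=1/4·3+5/4·3+0·3=4.5; next y=-3/10·0+1/2·4.5=2.25
n=1: y=2.25, sp=3, e=sp−y=0.75; I=3.75, D=e−e_prev=-2.25; u=1/4·0.75+5/4·3.75+0·(-2.25)=4.875; next y=-3/10·2.25+1/2·4.875=1.7625
n=2: y=1.7625, sp=3, e=sp−y=1.2375; I=4.9875, D=e−e_prev=0.4875; u=1/4·1.2375+5/4·4.9875+0·0.4875=6.54375; next y=-3/10·1.7625+1/2·6.54375=2.743125
n=3: y=2.743125, sp=3, e=sp−y=0.256875; I=5.244375, D=e−e_prev=-0.980625; u=1/4·0.256875+5/4·5.244375+0·(-0.980625)≈6.619688; next y=-3/10·2.743125+1/2·6.619688≈2.486906
n=4: y≈2.486906, sp=3, e=sp−y≈0.513094; I≈5.757469, D=e−e_prev≈0.256219; u=1/4·0.513094+5/4·5.757469+0·0.256219≈7.325109; next y=-3/10·2.486906+1/2·7.325109≈2.916483
n=5: y≈2.916483, sp=3, e=sp−y≈0.083517; I≈5.840986, D=e−e_prev≈-0.429577; u=1/4·0.083517+5/4·5.840986+0·(-0.429577)≈7.322112; next y=-3/10·2.916483+1/2·7.322112≈2.786111
n=6: y≈2.786111, sp=3, e=sp−y≈0.213889; I≈6.054875, D=e−e_prev≈0.130372; u=1/4·0.213889+5/4·6.054875+0·0.130372≈7.622066; next y=-3/10·2.786111+1/2·7.622066≈2.975200
n=7: y≈2.975200, sp=-2, e=sp−y≈-4.975200; I≈1.079675, D=e−e_prev≈-5.189089; u=1/4·(-4.975200)+5/4·1.079675+0·(-5.189089)≈0.105794; next y=-3/10·2.975200+1/2·0.105794≈-0.839663
n=8: y≈-0.839663, sp=-2, e=sp−y≈-1.160337; I≈-0.080662, D=e−e_prev≈3.814862; u=1/4·(-1.160337)+5/4·(-0.080662)+0·3.814862≈-0.390912; next y=-3/10·(-0.839663)+1/2·(-0.390912)≈0.056443
n=9: y≈0.056443, sp=-2, e=sp−y≈-2.056443; I≈-2.137105, D=e−e_prev≈-0.896106; u=1/4·(-2.056443)+5/4·(-2.137105)+0·(-0.896106)≈-3.185492; next y=-3/10·0.056443+1/2·(-3.185492)≈-1.609679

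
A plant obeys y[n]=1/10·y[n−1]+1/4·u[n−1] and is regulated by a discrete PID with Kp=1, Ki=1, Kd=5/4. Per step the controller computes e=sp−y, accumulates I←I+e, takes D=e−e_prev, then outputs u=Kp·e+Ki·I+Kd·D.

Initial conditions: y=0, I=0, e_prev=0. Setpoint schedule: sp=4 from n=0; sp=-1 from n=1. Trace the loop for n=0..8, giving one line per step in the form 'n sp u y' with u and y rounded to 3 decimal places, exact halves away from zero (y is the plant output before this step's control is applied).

0 4 13.000 0.000
1 -1 -14.813 3.250
2 -1 12.791 -3.378
3 -1 -13.390 2.860
4 -1 9.793 -3.061
5 -1 -12.459 2.142
6 -1 7.292 -2.901
7 -1 -11.520 1.533
8 -1 5.333 -2.727

(exact arithmetic carried between steps; '≈' marks a value shown rounded to 6 d.p. or computed from one; I and e_prev carry over from the previous line; the table rounds u and y to 3 d.p., halves away from zero)
n=0: y=0, sp=4, e=sp−y=4; I=4, D=e−e_prev=4; u=1·4+1·4+5/4·4=13; next y=1/10·0+1/4·13=3.25
n=1: y=3.25, sp=-1, e=sp−y=-4.25; I=-0.25, D=e−e_prev=-8.25; u=1·(-4.25)+1·(-0.25)+5/4·(-8.25)=-14.8125; next y=1/10·3.25+1/4·(-14.8125)=-3.378125
n=2: y=-3.378125, sp=-1, e=sp−y=2.378125; I=2.128125, D=e−e_prev=6.628125; u=1·2.378125+1·2.128125+5/4·6.628125≈12.791406; next y=1/10·(-3.378125)+1/4·12.791406≈2.860039
n=3: y≈2.860039, sp=-1, e=sp−y≈-3.860039; I≈-1.731914, D=e−e_prev≈-6.238164; u=1·(-3.860039)+1·(-1.731914)+5/4·(-6.238164)≈-13.389658; next y=1/10·2.860039+1/4·(-13.389658)≈-3.061411
n=4: y≈-3.061411, sp=-1, e=sp−y≈2.061411; I≈0.329497, D=e−e_prev≈5.921450; u=1·2.061411+1·0.329497+5/4·5.921450≈9.792719; next y=1/10·(-3.061411)+1/4·9.792719≈2.142039
n=5: y≈2.142039, sp=-1, e=sp−y≈-3.142039; I≈-2.812542, D=e−e_prev≈-5.203449; u=1·(-3.142039)+1·(-2.812542)+5/4·(-5.203449)≈-12.458893; next y=1/10·2.142039+1/4·(-12.458893)≈-2.900519
n=6: y≈-2.900519, sp=-1, e=sp−y≈1.900519; I≈-0.912023, D=e−e_prev≈5.042558; u=1·1.900519+1·(-0.912023)+5/4·5.042558≈7.291694; next y=1/10·(-2.900519)+1/4·7.291694≈1.532872
n=7: y≈1.532872, sp=-1, e=sp−y≈-2.532872; I≈-3.444894, D=e−e_prev≈-4.433391; u=1·(-2.532872)+1·(-3.444894)+5/4·(-4.433391)≈-11.519505; next y=1/10·1.532872+1/4·(-11.519505)≈-2.726589
n=8: y≈-2.726589, sp=-1, e=sp−y≈1.726589; I≈-1.718305, D=e−e_prev≈4.259461; u=1·1.726589+1·(-1.718305)+5/4·4.259461≈5.332609; next y=1/10·(-2.726589)+1/4·5.332609≈1.060493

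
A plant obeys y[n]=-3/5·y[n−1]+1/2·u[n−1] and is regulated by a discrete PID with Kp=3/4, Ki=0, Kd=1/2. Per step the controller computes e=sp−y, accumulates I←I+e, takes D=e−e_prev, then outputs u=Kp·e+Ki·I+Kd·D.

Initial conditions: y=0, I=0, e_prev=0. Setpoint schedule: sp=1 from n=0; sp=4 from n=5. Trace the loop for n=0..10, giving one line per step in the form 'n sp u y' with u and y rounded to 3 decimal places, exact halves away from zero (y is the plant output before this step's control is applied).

0 1 1.250 0.000
1 1 -0.031 0.625
2 1 1.551 -0.391
3 1 -0.708 1.010
4 1 2.454 -0.960
5 4 1.766 1.803
6 4 4.150 -0.199
7 4 0.158 2.194
8 4 5.644 -1.237
9 4 -2.074 3.564
10 4 8.751 -3.175

(exact arithmetic carried between steps; '≈' marks a value shown rounded to 6 d.p. or computed from one; I and e_prev carry over from the previous line; the table rounds u and y to 3 d.p., halves away from zero)
n=0: y=0, sp=1, e=sp−y=1; I=1, D=e−e_prev=1; u=3/4·1+0·1+1/2·1=1.25; next y=-3/5·0+1/2·1.25=0.625
n=1: y=0.625, sp=1, e=sp−y=0.375; I=1.375, D=e−e_prev=-0.625; u=3/4·0.375+0·1.375+1/2·(-0.625)=-0.03125; next y=-3/5·0.625+1/2·(-0.03125)=-0.390625
n=2: y=-0.390625, sp=1, e=sp−y=1.390625; I=2.765625, D=e−e_prev=1.015625; u=3/4·1.390625+0·2.765625+1/2·1.015625≈1.550781; next y=-3/5·(-0.390625)+1/2·1.550781≈1.009766
n=3: y≈1.009766, sp=1, e=sp−y≈-0.009766; I≈2.755859, D=e−e_prev≈-1.400391; u=3/4·(-0.009766)+0·2.755859+1/2·(-1.400391)≈-0.707520; next y=-3/5·1.009766+1/2·(-0.707520)≈-0.959619
n=4: y≈-0.959619, sp=1, e=sp−y≈1.959619; I≈4.715479, D=e−e_prev≈1.969385; u=3/4·1.959619+0·4.715479+1/2·1.969385≈2.454407; next y=-3/5·(-0.959619)+1/2·2.454407≈1.802975
n=5: y≈1.802975, sp=4, e=sp−y≈2.197025; I≈6.912504, D=e−e_prev≈0.237406; u=3/4·2.197025+0·6.912504+1/2·0.237406≈1.766472; next y=-3/5·1.802975+1/2·1.766472≈-0.198549
n=6: y≈-0.198549, sp=4, e=sp−y≈4.198549; I≈11.111053, D=e−e_prev≈2.001524; u=3/4·4.198549+0·11.111053+1/2·2.001524≈4.149674; next y=-3/5·(-0.198549)+1/2·4.149674≈2.193966
n=7: y≈2.193966, sp=4, e=sp−y≈1.806034; I≈12.917086, D=e−e_prev≈-2.392515; u=3/4·1.806034+0·12.917086+1/2·(-2.392515)≈0.158268; next y=-3/5·2.193966+1/2·0.158268≈-1.237246
n=8: y≈-1.237246, sp=4, e=sp−y≈5.237246; I≈18.154332, D=e−e_prev≈3.431212; u=3/4·5.237246+0·18.154332+1/2·3.431212≈5.643540; next y=-3/5·(-1.237246)+1/2·5.643540≈3.564118
n=9: y≈3.564118, sp=4, e=sp−y≈0.435882; I≈18.590215, D=e−e_prev≈-4.801364; u=3/4·0.435882+0·18.590215+1/2·(-4.801364)≈-2.073770; next y=-3/5·3.564118+1/2·(-2.073770)≈-3.175356
n=10: y≈-3.175356, sp=4, e=sp−y≈7.175356; I≈25.765570, D=e−e_prev≈6.739473; u=3/4·7.175356+0·25.765570+1/2·6.739473≈8.751253; next y=-3/5·(-3.175356)+1/2·8.751253≈6.280840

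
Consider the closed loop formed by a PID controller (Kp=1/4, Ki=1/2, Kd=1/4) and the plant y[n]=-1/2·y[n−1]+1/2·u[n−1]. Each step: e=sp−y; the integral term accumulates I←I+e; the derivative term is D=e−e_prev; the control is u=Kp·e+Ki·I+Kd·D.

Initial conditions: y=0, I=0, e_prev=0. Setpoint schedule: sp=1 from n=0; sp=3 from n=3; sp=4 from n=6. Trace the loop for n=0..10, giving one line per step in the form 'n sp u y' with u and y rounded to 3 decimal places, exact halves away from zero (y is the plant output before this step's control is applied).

(exact arithmetic carried between steps; '≈' marks a value shown rounded to 6 d.p. or computed from one; I and e_prev carry over from the previous line; the table rounds u and y to 3 d.p., halves away from zero)
n=0: y=0, sp=1, e=sp−y=1; I=1, D=e−e_prev=1; u=1/4·1+1/2·1+1/4·1=1; next y=-1/2·0+1/2·1=0.5
n=1: y=0.5, sp=1, e=sp−y=0.5; I=1.5, D=e−e_prev=-0.5; u=1/4·0.5+1/2·1.5+1/4·(-0.5)=0.75; next y=-1/2·0.5+1/2·0.75=0.125
n=2: y=0.125, sp=1, e=sp−y=0.875; I=2.375, D=e−e_prev=0.375; u=1/4·0.875+1/2·2.375+1/4·0.375=1.5; next y=-1/2·0.125+1/2·1.5=0.6875
n=3: y=0.6875, sp=3, e=sp−y=2.3125; I=4.6875, D=e−e_prev=1.4375; u=1/4·2.3125+1/2·4.6875+1/4·1.4375=3.28125; next y=-1/2·0.6875+1/2·3.28125=1.296875
n=4: y=1.296875, sp=3, e=sp−y=1.703125; I=6.390625, D=e−e_prev=-0.609375; u=1/4·1.703125+1/2·6.390625+1/4·(-0.609375)=3.46875; next y=-1/2·1.296875+1/2·3.46875≈1.085938
n=5: y≈1.085938, sp=3, e=sp−y≈1.914063; I≈8.304688, D=e−e_prev≈0.210938; u=1/4·1.914063+1/2·8.304688+1/4·0.210938≈4.683594; next y=-1/2·1.085938+1/2·4.683594≈1.798828
n=6: y≈1.798828, sp=4, e=sp−y≈2.201172; I≈10.505859, D=e−e_prev≈0.287109; u=1/4·2.201172+1/2·10.505859+1/4·0.287109≈5.875; next y=-1/2·1.798828+1/2·5.875≈2.038086
n=7: y≈2.038086, sp=4, e=sp−y≈1.961914; I≈12.467773, D=e−e_prev≈-0.239258; u=1/4·1.961914+1/2·12.467773+1/4·(-0.239258)≈6.664551; next y=-1/2·2.038086+1/2·6.664551≈2.313232
n=8: y≈2.313232, sp=4, e=sp−y≈1.686768; I≈14.154541, D=e−e_prev≈-0.275146; u=1/4·1.686768+1/2·14.154541+1/4·(-0.275146)≈7.430176; next y=-1/2·2.313232+1/2·7.430176≈2.558472
n=9: y≈2.558472, sp=4, e=sp−y≈1.441528; I≈15.596069, D=e−e_prev≈-0.245239; u=1/4·1.441528+1/2·15.596069+1/4·(-0.245239)≈8.097107; next y=-1/2·2.558472+1/2·8.097107≈2.769318
n=10: y≈2.769318, sp=4, e=sp−y≈1.230682; I≈16.826752, D=e−e_prev≈-0.210846; u=1/4·1.230682+1/2·16.826752+1/4·(-0.210846)≈8.668335; next y=-1/2·2.769318+1/2·8.668335≈2.949509

0 1 1.000 0.000
1 1 0.750 0.500
2 1 1.500 0.125
3 3 3.281 0.688
4 3 3.469 1.297
5 3 4.684 1.086
6 4 5.875 1.799
7 4 6.665 2.038
8 4 7.430 2.313
9 4 8.097 2.558
10 4 8.668 2.769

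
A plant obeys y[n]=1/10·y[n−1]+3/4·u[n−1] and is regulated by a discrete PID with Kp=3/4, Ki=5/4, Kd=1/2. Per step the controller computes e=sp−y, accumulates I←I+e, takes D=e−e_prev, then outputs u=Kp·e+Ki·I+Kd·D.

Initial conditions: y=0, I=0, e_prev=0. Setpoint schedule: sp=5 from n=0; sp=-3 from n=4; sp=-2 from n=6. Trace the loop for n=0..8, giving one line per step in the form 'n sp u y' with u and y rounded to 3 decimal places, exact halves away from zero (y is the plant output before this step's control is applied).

(exact arithmetic carried between steps; '≈' marks a value shown rounded to 6 d.p. or computed from one; I and e_prev carry over from the previous line; the table rounds u and y to 3 d.p., halves away from zero)
n=0: y=0, sp=5, e=sp−y=5; I=5, D=e−e_prev=5; u=3/4·5+5/4·5+1/2·5=12.5; next y=1/10·0+3/4·12.5=9.375
n=1: y=9.375, sp=5, e=sp−y=-4.375; I=0.625, D=e−e_prev=-9.375; u=3/4·(-4.375)+5/4·0.625+1/2·(-9.375)=-7.1875; next y=1/10·9.375+3/4·(-7.1875)=-4.453125
n=2: y=-4.453125, sp=5, e=sp−y=9.453125; I=10.078125, D=e−e_prev=13.828125; u=3/4·9.453125+5/4·10.078125+1/2·13.828125≈26.601563; next y=1/10·(-4.453125)+3/4·26.601563≈19.505859
n=3: y≈19.505859, sp=5, e=sp−y≈-14.505859; I≈-4.427734, D=e−e_prev≈-23.958984; u=3/4·(-14.505859)+5/4·(-4.427734)+1/2·(-23.958984)≈-28.393555; next y=1/10·19.505859+3/4·(-28.393555)≈-19.344580
n=4: y≈-19.344580, sp=-3, e=sp−y≈16.344580; I≈11.916846, D=e−e_prev≈30.850439; u=3/4·16.344580+5/4·11.916846+1/2·30.850439≈42.579712; next y=1/10·(-19.344580)+3/4·42.579712≈30.000326
n=5: y≈30.000326, sp=-3, e=sp−y≈-33.000326; I≈-21.083480, D=e−e_prev≈-49.344906; u=3/4·(-33.000326)+5/4·(-21.083480)+1/2·(-49.344906)≈-75.777048; next y=1/10·30.000326+3/4·(-75.777048)≈-53.832753
n=6: y≈-53.832753, sp=-2, e=sp−y≈51.832753; I≈30.749273, D=e−e_prev≈84.833079; u=3/4·51.832753+5/4·30.749273+1/2·84.833079≈119.727696; next y=1/10·(-53.832753)+3/4·119.727696≈84.412496
n=7: y≈84.412496, sp=-2, e=sp−y≈-86.412496; I≈-55.663223, D=e−e_prev≈-138.245250; u=3/4·(-86.412496)+5/4·(-55.663223)+1/2·(-138.245250)≈-203.511027; next y=1/10·84.412496+3/4·(-203.511027)≈-144.192020
n=8: y≈-144.192020, sp=-2, e=sp−y≈142.192020; I≈86.528797, D=e−e_prev≈228.604517; u=3/4·142.192020+5/4·86.528797+1/2·228.604517≈329.107269; next y=1/10·(-144.192020)+3/4·329.107269≈232.411250

0 5 12.500 0.000
1 5 -7.188 9.375
2 5 26.602 -4.453
3 5 -28.394 19.506
4 -3 42.580 -19.345
5 -3 -75.777 30.000
6 -2 119.728 -53.833
7 -2 -203.511 84.412
8 -2 329.107 -144.192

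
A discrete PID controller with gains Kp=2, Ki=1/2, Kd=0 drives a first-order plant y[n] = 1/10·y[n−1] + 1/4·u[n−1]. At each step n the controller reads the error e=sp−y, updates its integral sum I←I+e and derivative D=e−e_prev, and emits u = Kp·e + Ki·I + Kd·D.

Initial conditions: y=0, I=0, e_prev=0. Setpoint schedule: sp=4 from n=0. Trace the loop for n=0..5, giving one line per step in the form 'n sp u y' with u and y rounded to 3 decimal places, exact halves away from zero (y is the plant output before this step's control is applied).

(exact arithmetic carried between steps; '≈' marks a value shown rounded to 6 d.p. or computed from one; I and e_prev carry over from the previous line; the table rounds u and y to 3 d.p., halves away from zero)
n=0: y=0, sp=4, e=sp−y=4; I=4, D=e−e_prev=4; u=2·4+1/2·4+0·4=10; next y=1/10·0+1/4·10=2.5
n=1: y=2.5, sp=4, e=sp−y=1.5; I=5.5, D=e−e_prev=-2.5; u=2·1.5+1/2·5.5+0·(-2.5)=5.75; next y=1/10·2.5+1/4·5.75=1.6875
n=2: y=1.6875, sp=4, e=sp−y=2.3125; I=7.8125, D=e−e_prev=0.8125; u=2·2.3125+1/2·7.8125+0·0.8125=8.53125; next y=1/10·1.6875+1/4·8.53125≈2.301563
n=3: y≈2.301563, sp=4, e=sp−y≈1.698438; I≈9.510938, D=e−e_prev≈-0.614063; u=2·1.698438+1/2·9.510938+0·(-0.614063)≈8.152344; next y=1/10·2.301563+1/4·8.152344≈2.268242
n=4: y≈2.268242, sp=4, e=sp−y≈1.731758; I≈11.242695, D=e−e_prev≈0.033320; u=2·1.731758+1/2·11.242695+0·0.033320≈9.084863; next y=1/10·2.268242+1/4·9.084863≈2.498040
n=5: y≈2.498040, sp=4, e=sp−y≈1.501960; I≈12.744655, D=e−e_prev≈-0.229798; u=2·1.501960+1/2·12.744655+0·(-0.229798)≈9.376248; next y=1/10·2.498040+1/4·9.376248≈2.593866

0 4 10.000 0.000
1 4 5.750 2.500
2 4 8.531 1.688
3 4 8.152 2.302
4 4 9.085 2.268
5 4 9.376 2.498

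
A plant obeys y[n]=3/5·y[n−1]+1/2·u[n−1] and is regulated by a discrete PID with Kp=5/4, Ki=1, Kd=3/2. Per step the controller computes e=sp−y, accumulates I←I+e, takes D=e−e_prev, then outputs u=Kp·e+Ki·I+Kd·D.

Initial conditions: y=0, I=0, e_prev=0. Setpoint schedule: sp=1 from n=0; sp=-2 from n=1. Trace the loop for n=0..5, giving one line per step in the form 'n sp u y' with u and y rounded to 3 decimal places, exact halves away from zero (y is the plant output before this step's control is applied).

(exact arithmetic carried between steps; '≈' marks a value shown rounded to 6 d.p. or computed from one; I and e_prev carry over from the previous line; the table rounds u and y to 3 d.p., halves away from zero)
n=0: y=0, sp=1, e=sp−y=1; I=1, D=e−e_prev=1; u=5/4·1+1·1+3/2·1=3.75; next y=3/5·0+1/2·3.75=1.875
n=1: y=1.875, sp=-2, e=sp−y=-3.875; I=-2.875, D=e−e_prev=-4.875; u=5/4·(-3.875)+1·(-2.875)+3/2·(-4.875)=-15.03125; next y=3/5·1.875+1/2·(-15.03125)=-6.390625
n=2: y=-6.390625, sp=-2, e=sp−y=4.390625; I=1.515625, D=e−e_prev=8.265625; u=5/4·4.390625+1·1.515625+3/2·8.265625≈19.402344; next y=3/5·(-6.390625)+1/2·19.402344≈5.866797
n=3: y≈5.866797, sp=-2, e=sp−y≈-7.866797; I≈-6.351172, D=e−e_prev≈-12.257422; u=5/4·(-7.866797)+1·(-6.351172)+3/2·(-12.257422)≈-34.570801; next y=3/5·5.866797+1/2·(-34.570801)≈-13.765322
n=4: y≈-13.765322, sp=-2, e=sp−y≈11.765322; I≈5.414150, D=e−e_prev≈19.632119; u=5/4·11.765322+1·5.414150+3/2·19.632119≈49.568982; next y=3/5·(-13.765322)+1/2·49.568982≈16.525298
n=5: y≈16.525298, sp=-2, e=sp−y≈-18.525298; I≈-13.111147, D=e−e_prev≈-30.290620; u=5/4·(-18.525298)+1·(-13.111147)+3/2·(-30.290620)≈-81.703699; next y=3/5·16.525298+1/2·(-81.703699)≈-30.936671

0 1 3.750 0.000
1 -2 -15.031 1.875
2 -2 19.402 -6.391
3 -2 -34.571 5.867
4 -2 49.569 -13.765
5 -2 -81.704 16.525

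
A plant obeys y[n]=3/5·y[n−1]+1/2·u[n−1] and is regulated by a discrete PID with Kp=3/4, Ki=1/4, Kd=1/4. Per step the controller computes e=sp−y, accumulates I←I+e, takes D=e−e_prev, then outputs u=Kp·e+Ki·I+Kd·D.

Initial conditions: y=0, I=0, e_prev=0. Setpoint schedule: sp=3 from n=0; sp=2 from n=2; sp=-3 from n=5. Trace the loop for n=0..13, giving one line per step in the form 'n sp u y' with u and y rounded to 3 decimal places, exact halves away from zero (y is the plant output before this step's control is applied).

(exact arithmetic carried between steps; '≈' marks a value shown rounded to 6 d.p. or computed from one; I and e_prev carry over from the previous line; the table rounds u and y to 3 d.p., halves away from zero)
n=0: y=0, sp=3, e=sp−y=3; I=3, D=e−e_prev=3; u=3/4·3+1/4·3+1/4·3=3.75; next y=3/5·0+1/2·3.75=1.875
n=1: y=1.875, sp=3, e=sp−y=1.125; I=4.125, D=e−e_prev=-1.875; u=3/4·1.125+1/4·4.125+1/4·(-1.875)=1.40625; next y=3/5·1.875+1/2·1.40625=1.828125
n=2: y=1.828125, sp=2, e=sp−y=0.171875; I=4.296875, D=e−e_prev=-0.953125; u=3/4·0.171875+1/4·4.296875+1/4·(-0.953125)≈0.964844; next y=3/5·1.828125+1/2·0.964844≈1.579297
n=3: y≈1.579297, sp=2, e=sp−y≈0.420703; I≈4.717578, D=e−e_prev≈0.248828; u=3/4·0.420703+1/4·4.717578+1/4·0.248828≈1.557129; next y=3/5·1.579297+1/2·1.557129≈1.726143
n=4: y≈1.726143, sp=2, e=sp−y≈0.273857; I≈4.991436, D=e−e_prev≈-0.146846; u=3/4·0.273857+1/4·4.991436+1/4·(-0.146846)≈1.416541; next y=3/5·1.726143+1/2·1.416541≈1.743956
n=5: y≈1.743956, sp=-3, e=sp−y≈-4.743956; I≈0.247480, D=e−e_prev≈-5.017813; u=3/4·(-4.743956)+1/4·0.247480+1/4·(-5.017813)≈-4.750550; next y=3/5·1.743956+1/2·(-4.750550)≈-1.328902
n=6: y≈-1.328902, sp=-3, e=sp−y≈-1.671098; I≈-1.423619, D=e−e_prev≈3.072857; u=3/4·(-1.671098)+1/4·(-1.423619)+1/4·3.072857≈-0.841014; next y=3/5·(-1.328902)+1/2·(-0.841014)≈-1.217848
n=7: y≈-1.217848, sp=-3, e=sp−y≈-1.782152; I≈-3.205771, D=e−e_prev≈-0.111054; u=3/4·(-1.782152)+1/4·(-3.205771)+1/4·(-0.111054)≈-2.165820; next y=3/5·(-1.217848)+1/2·(-2.165820)≈-1.813619
n=8: y≈-1.813619, sp=-3, e=sp−y≈-1.186381; I≈-4.392152, D=e−e_prev≈0.595771; u=3/4·(-1.186381)+1/4·(-4.392152)+1/4·0.595771≈-1.838881; next y=3/5·(-1.813619)+1/2·(-1.838881)≈-2.007612
n=9: y≈-2.007612, sp=-3, e=sp−y≈-0.992388; I≈-5.384540, D=e−e_prev≈0.193993; u=3/4·(-0.992388)+1/4·(-5.384540)+1/4·0.193993≈-2.041928; next y=3/5·(-2.007612)+1/2·(-2.041928)≈-2.225531
n=10: y≈-2.225531, sp=-3, e=sp−y≈-0.774469; I≈-6.159009, D=e−e_prev≈0.217919; u=3/4·(-0.774469)+1/4·(-6.159009)+1/4·0.217919≈-2.066124; next y=3/5·(-2.225531)+1/2·(-2.066124)≈-2.368381
n=11: y≈-2.368381, sp=-3, e=sp−y≈-0.631619; I≈-6.790628, D=e−e_prev≈0.142850; u=3/4·(-0.631619)+1/4·(-6.790628)+1/4·0.142850≈-2.135659; next y=3/5·(-2.368381)+1/2·(-2.135659)≈-2.488858
n=12: y≈-2.488858, sp=-3, e=sp−y≈-0.511142; I≈-7.301770, D=e−e_prev≈0.120477; u=3/4·(-0.511142)+1/4·(-7.301770)+1/4·0.120477≈-2.178680; next y=3/5·(-2.488858)+1/2·(-2.178680)≈-2.582655
n=13: y≈-2.582655, sp=-3, e=sp−y≈-0.417345; I≈-7.719116, D=e−e_prev≈0.093797; u=3/4·(-0.417345)+1/4·(-7.719116)+1/4·0.093797≈-2.219339; next y=3/5·(-2.582655)+1/2·(-2.219339)≈-2.659262

0 3 3.750 0.000
1 3 1.406 1.875
2 2 0.965 1.828
3 2 1.557 1.579
4 2 1.417 1.726
5 -3 -4.751 1.744
6 -3 -0.841 -1.329
7 -3 -2.166 -1.218
8 -3 -1.839 -1.814
9 -3 -2.042 -2.008
10 -3 -2.066 -2.226
11 -3 -2.136 -2.368
12 -3 -2.179 -2.489
13 -3 -2.219 -2.583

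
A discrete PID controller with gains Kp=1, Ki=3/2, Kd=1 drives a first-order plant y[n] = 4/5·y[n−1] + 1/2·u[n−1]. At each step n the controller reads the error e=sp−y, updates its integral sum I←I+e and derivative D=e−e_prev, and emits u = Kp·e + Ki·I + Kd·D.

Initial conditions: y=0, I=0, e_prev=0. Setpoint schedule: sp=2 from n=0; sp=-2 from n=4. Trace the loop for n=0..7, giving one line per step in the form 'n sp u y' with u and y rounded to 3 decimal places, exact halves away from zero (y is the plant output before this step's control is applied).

0 2 7.000 0.000
1 2 -4.250 3.500
2 2 6.888 0.675
3 2 -5.531 3.984
4 -2 -6.730 0.422
5 -2 2.148 -3.028
6 -2 -5.638 -1.348
7 -2 3.987 -3.898

(exact arithmetic carried between steps; '≈' marks a value shown rounded to 6 d.p. or computed from one; I and e_prev carry over from the previous line; the table rounds u and y to 3 d.p., halves away from zero)
n=0: y=0, sp=2, e=sp−y=2; I=2, D=e−e_prev=2; u=1·2+3/2·2+1·2=7; next y=4/5·0+1/2·7=3.5
n=1: y=3.5, sp=2, e=sp−y=-1.5; I=0.5, D=e−e_prev=-3.5; u=1·(-1.5)+3/2·0.5+1·(-3.5)=-4.25; next y=4/5·3.5+1/2·(-4.25)=0.675
n=2: y=0.675, sp=2, e=sp−y=1.325; I=1.825, D=e−e_prev=2.825; u=1·1.325+3/2·1.825+1·2.825=6.8875; next y=4/5·0.675+1/2·6.8875=3.98375
n=3: y=3.98375, sp=2, e=sp−y=-1.98375; I=-0.15875, D=e−e_prev=-3.30875; u=1·(-1.98375)+3/2·(-0.15875)+1·(-3.30875)=-5.530625; next y=4/5·3.98375+1/2·(-5.530625)≈0.421688
n=4: y≈0.421688, sp=-2, e=sp−y≈-2.421688; I≈-2.580438, D=e−e_prev≈-0.437938; u=1·(-2.421688)+3/2·(-2.580438)+1·(-0.437938)≈-6.730281; next y=4/5·0.421688+1/2·(-6.730281)≈-3.027791
n=5: y≈-3.027791, sp=-2, e=sp−y≈1.027791; I≈-1.552647, D=e−e_prev≈3.449478; u=1·1.027791+3/2·(-1.552647)+1·3.449478≈2.148298; next y=4/5·(-3.027791)+1/2·2.148298≈-1.348083
n=6: y≈-1.348083, sp=-2, e=sp−y≈-0.651917; I≈-2.204564, D=e−e_prev≈-1.679707; u=1·(-0.651917)+3/2·(-2.204564)+1·(-1.679707)≈-5.638469; next y=4/5·(-1.348083)+1/2·(-5.638469)≈-3.897701
n=7: y≈-3.897701, sp=-2, e=sp−y≈1.897701; I≈-0.306862, D=e−e_prev≈2.549618; u=1·1.897701+3/2·(-0.306862)+1·2.549618≈3.987026; next y=4/5·(-3.897701)+1/2·3.987026≈-1.124648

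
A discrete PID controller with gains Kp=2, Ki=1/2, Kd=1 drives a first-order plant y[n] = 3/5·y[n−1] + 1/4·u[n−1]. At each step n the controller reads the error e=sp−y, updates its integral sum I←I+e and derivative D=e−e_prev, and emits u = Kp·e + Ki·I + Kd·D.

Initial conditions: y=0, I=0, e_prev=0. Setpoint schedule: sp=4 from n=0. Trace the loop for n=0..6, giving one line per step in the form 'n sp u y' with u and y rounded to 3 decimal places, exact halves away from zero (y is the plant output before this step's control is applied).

(exact arithmetic carried between steps; '≈' marks a value shown rounded to 6 d.p. or computed from one; I and e_prev carry over from the previous line; the table rounds u and y to 3 d.p., halves away from zero)
n=0: y=0, sp=4, e=sp−y=4; I=4, D=e−e_prev=4; u=2·4+1/2·4+1·4=14; next y=3/5·0+1/4·14=3.5
n=1: y=3.5, sp=4, e=sp−y=0.5; I=4.5, D=e−e_prev=-3.5; u=2·0.5+1/2·4.5+1·(-3.5)=-0.25; next y=3/5·3.5+1/4·(-0.25)=2.0375
n=2: y=2.0375, sp=4, e=sp−y=1.9625; I=6.4625, D=e−e_prev=1.4625; u=2·1.9625+1/2·6.4625+1·1.4625=8.61875; next y=3/5·2.0375+1/4·8.61875≈3.377188
n=3: y≈3.377188, sp=4, e=sp−y≈0.622813; I≈7.085313, D=e−e_prev≈-1.339688; u=2·0.622813+1/2·7.085313+1·(-1.339688)≈3.448594; next y=3/5·3.377188+1/4·3.448594≈2.888461
n=4: y≈2.888461, sp=4, e=sp−y≈1.111539; I≈8.196852, D=e−e_prev≈0.488727; u=2·1.111539+1/2·8.196852+1·0.488727≈6.810230; next y=3/5·2.888461+1/4·6.810230≈3.435634
n=5: y≈3.435634, sp=4, e=sp−y≈0.564366; I≈8.761217, D=e−e_prev≈-0.547173; u=2·0.564366+1/2·8.761217+1·(-0.547173)≈4.962167; next y=3/5·3.435634+1/4·4.962167≈3.301922
n=6: y≈3.301922, sp=4, e=sp−y≈0.698078; I≈9.459295, D=e−e_prev≈0.133712; u=2·0.698078+1/2·9.459295+1·0.133712≈6.259515; next y=3/5·3.301922+1/4·6.259515≈3.546032

0 4 14.000 0.000
1 4 -0.250 3.500
2 4 8.619 2.038
3 4 3.449 3.377
4 4 6.810 2.888
5 4 4.962 3.436
6 4 6.260 3.302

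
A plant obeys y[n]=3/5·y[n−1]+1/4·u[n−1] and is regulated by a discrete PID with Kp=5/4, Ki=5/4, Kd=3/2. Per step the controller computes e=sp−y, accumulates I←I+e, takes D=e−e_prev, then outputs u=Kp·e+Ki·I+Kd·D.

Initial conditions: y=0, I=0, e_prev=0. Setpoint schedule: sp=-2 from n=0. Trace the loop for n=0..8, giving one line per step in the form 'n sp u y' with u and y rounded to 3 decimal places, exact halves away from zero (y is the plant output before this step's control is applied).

0 -2 -8.000 0.000
1 -2 0.500 -2.000
2 -2 -6.200 -1.075
3 -2 -1.489 -2.195
4 -2 -4.948 -1.689
5 -2 -2.332 -2.251
6 -2 -4.130 -1.933
7 -2 -2.701 -2.193
8 -2 -3.656 -1.991

(exact arithmetic carried between steps; '≈' marks a value shown rounded to 6 d.p. or computed from one; I and e_prev carry over from the previous line; the table rounds u and y to 3 d.p., halves away from zero)
n=0: y=0, sp=-2, e=sp−y=-2; I=-2, D=e−e_prev=-2; u=5/4·(-2)+5/4·(-2)+3/2·(-2)=-8; next y=3/5·0+1/4·(-8)=-2
n=1: y=-2, sp=-2, e=sp−y=0; I=-2, D=e−e_prev=2; u=5/4·0+5/4·(-2)+3/2·2=0.5; next y=3/5·(-2)+1/4·0.5=-1.075
n=2: y=-1.075, sp=-2, e=sp−y=-0.925; I=-2.925, D=e−e_prev=-0.925; u=5/4·(-0.925)+5/4·(-2.925)+3/2·(-0.925)=-6.2; next y=3/5·(-1.075)+1/4·(-6.2)=-2.195
n=3: y=-2.195, sp=-2, e=sp−y=0.195; I=-2.73, D=e−e_prev=1.12; u=5/4·0.195+5/4·(-2.73)+3/2·1.12=-1.48875; next y=3/5·(-2.195)+1/4·(-1.48875)≈-1.689188
n=4: y≈-1.689188, sp=-2, e=sp−y≈-0.310813; I≈-3.040813, D=e−e_prev≈-0.505813; u=5/4·(-0.310813)+5/4·(-3.040813)+3/2·(-0.505813)≈-4.94825; next y=3/5·(-1.689188)+1/4·(-4.94825)≈-2.250575
n=5: y=-2.250575, sp=-2, e=sp−y=0.250575; I≈-2.790238, D=e−e_prev≈0.561388; u=5/4·0.250575+5/4·(-2.790238)+3/2·0.561388≈-2.332497; next y=3/5·(-2.250575)+1/4·(-2.332497)≈-1.933469
n=6: y≈-1.933469, sp=-2, e=sp−y≈-0.066531; I≈-2.856768, D=e−e_prev≈-0.317106; u=5/4·(-0.066531)+5/4·(-2.856768)+3/2·(-0.317106)≈-4.129783; next y=3/5·(-1.933469)+1/4·(-4.129783)≈-2.192527
n=7: y≈-2.192527, sp=-2, e=sp−y≈0.192527; I≈-2.664241, D=e−e_prev≈0.259058; u=5/4·0.192527+5/4·(-2.664241)+3/2·0.259058≈-2.701056; next y=3/5·(-2.192527)+1/4·(-2.701056)≈-1.990780
n=8: y≈-1.990780, sp=-2, e=sp−y≈-0.009220; I≈-2.673461, D=e−e_prev≈-0.201747; u=5/4·(-0.009220)+5/4·(-2.673461)+3/2·(-0.201747)≈-3.655971; next y=3/5·(-1.990780)+1/4·(-3.655971)≈-2.108461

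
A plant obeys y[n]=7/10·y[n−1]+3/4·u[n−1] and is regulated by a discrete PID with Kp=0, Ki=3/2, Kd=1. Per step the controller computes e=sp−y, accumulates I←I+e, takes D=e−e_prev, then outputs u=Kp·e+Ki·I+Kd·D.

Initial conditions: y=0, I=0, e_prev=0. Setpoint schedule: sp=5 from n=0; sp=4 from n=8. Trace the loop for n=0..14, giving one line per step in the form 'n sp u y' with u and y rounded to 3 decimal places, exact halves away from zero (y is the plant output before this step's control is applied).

(exact arithmetic carried between steps; '≈' marks a value shown rounded to 6 d.p. or computed from one; I and e_prev carry over from the previous line; the table rounds u and y to 3 d.p., halves away from zero)
n=0: y=0, sp=5, e=sp−y=5; I=5, D=e−e_prev=5; u=0·5+3/2·5+1·5=12.5; next y=7/10·0+3/4·12.5=9.375
n=1: y=9.375, sp=5, e=sp−y=-4.375; I=0.625, D=e−e_prev=-9.375; u=0·(-4.375)+3/2·0.625+1·(-9.375)=-8.4375; next y=7/10·9.375+3/4·(-8.4375)=0.234375
n=2: y=0.234375, sp=5, e=sp−y=4.765625; I=5.390625, D=e−e_prev=9.140625; u=0·4.765625+3/2·5.390625+1·9.140625≈17.226563; next y=7/10·0.234375+3/4·17.226563≈13.083984
n=3: y≈13.083984, sp=5, e=sp−y≈-8.083984; I≈-2.693359, D=e−e_prev≈-12.849609; u=0·(-8.083984)+3/2·(-2.693359)+1·(-12.849609)≈-16.889648; next y=7/10·13.083984+3/4·(-16.889648)≈-3.508447
n=4: y≈-3.508447, sp=5, e=sp−y≈8.508447; I≈5.815088, D=e−e_prev≈16.592432; u=0·8.508447+3/2·5.815088+1·16.592432≈25.315063; next y=7/10·(-3.508447)+3/4·25.315063≈16.530385
n=5: y≈16.530385, sp=5, e=sp−y≈-11.530385; I≈-5.715297, D=e−e_prev≈-20.038832; u=0·(-11.530385)+3/2·(-5.715297)+1·(-20.038832)≈-28.611777; next y=7/10·16.530385+3/4·(-28.611777)≈-9.887563
n=6: y≈-9.887563, sp=5, e=sp−y≈14.887563; I≈9.172267, D=e−e_prev≈26.417948; u=0·14.887563+3/2·9.172267+1·26.417948≈40.176348; next y=7/10·(-9.887563)+3/4·40.176348≈23.210967
n=7: y≈23.210967, sp=5, e=sp−y≈-18.210967; I≈-9.038700, D=e−e_prev≈-33.098530; u=0·(-18.210967)+3/2·(-9.038700)+1·(-33.098530)≈-46.656580; next y=7/10·23.210967+3/4·(-46.656580)≈-18.744758
n=8: y≈-18.744758, sp=4, e=sp−y≈22.744758; I≈13.706058, D=e−e_prev≈40.955725; u=0·22.744758+3/2·13.706058+1·40.955725≈61.514812; next y=7/10·(-18.744758)+3/4·61.514812≈33.014779
n=9: y≈33.014779, sp=4, e=sp−y≈-29.014779; I≈-15.308720, D=e−e_prev≈-51.759537; u=0·(-29.014779)+3/2·(-15.308720)+1·(-51.759537)≈-74.722617; next y=7/10·33.014779+3/4·(-74.722617)≈-32.931618
n=10: y≈-32.931618, sp=4, e=sp−y≈36.931618; I≈21.622898, D=e−e_prev≈65.946396; u=0·36.931618+3/2·21.622898+1·65.946396≈98.380743; next y=7/10·(-32.931618)+3/4·98.380743≈50.733425
n=11: y≈50.733425, sp=4, e=sp−y≈-46.733425; I≈-25.110527, D=e−e_prev≈-83.665043; u=0·(-46.733425)+3/2·(-25.110527)+1·(-83.665043)≈-121.330833; next y=7/10·50.733425+3/4·(-121.330833)≈-55.484728
n=12: y≈-55.484728, sp=4, e=sp−y≈59.484728; I≈34.374201, D=e−e_prev≈106.218152; u=0·59.484728+3/2·34.374201+1·106.218152≈157.779453; next y=7/10·(-55.484728)+3/4·157.779453≈79.495280
n=13: y≈79.495280, sp=4, e=sp−y≈-75.495280; I≈-41.121080, D=e−e_prev≈-134.980008; u=0·(-75.495280)+3/2·(-41.121080)+1·(-134.980008)≈-196.661628; next y=7/10·79.495280+3/4·(-196.661628)≈-91.849525
n=14: y≈-91.849525, sp=4, e=sp−y≈95.849525; I≈54.728445, D=e−e_prev≈171.344805; u=0·95.849525+3/2·54.728445+1·171.344805≈253.437472; next y=7/10·(-91.849525)+3/4·253.437472≈125.783437

0 5 12.500 0.000
1 5 -8.438 9.375
2 5 17.227 0.234
3 5 -16.890 13.084
4 5 25.315 -3.508
5 5 -28.612 16.530
6 5 40.176 -9.888
7 5 -46.657 23.211
8 4 61.515 -18.745
9 4 -74.723 33.015
10 4 98.381 -32.932
11 4 -121.331 50.733
12 4 157.779 -55.485
13 4 -196.662 79.495
14 4 253.437 -91.850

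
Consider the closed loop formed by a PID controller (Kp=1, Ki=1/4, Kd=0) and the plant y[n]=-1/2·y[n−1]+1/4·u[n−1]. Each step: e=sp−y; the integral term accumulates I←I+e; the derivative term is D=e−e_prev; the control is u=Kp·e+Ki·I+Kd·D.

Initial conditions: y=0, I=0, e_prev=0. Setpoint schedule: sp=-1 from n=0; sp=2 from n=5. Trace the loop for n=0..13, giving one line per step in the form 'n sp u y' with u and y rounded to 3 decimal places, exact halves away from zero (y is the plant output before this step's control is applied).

(exact arithmetic carried between steps; '≈' marks a value shown rounded to 6 d.p. or computed from one; I and e_prev carry over from the previous line; the table rounds u and y to 3 d.p., halves away from zero)
n=0: y=0, sp=-1, e=sp−y=-1; I=-1, D=e−e_prev=-1; u=1·(-1)+1/4·(-1)+0·(-1)=-1.25; next y=-1/2·0+1/4·(-1.25)=-0.3125
n=1: y=-0.3125, sp=-1, e=sp−y=-0.6875; I=-1.6875, D=e−e_prev=0.3125; u=1·(-0.6875)+1/4·(-1.6875)+0·0.3125=-1.109375; next y=-1/2·(-0.3125)+1/4·(-1.109375)≈-0.121094
n=2: y≈-0.121094, sp=-1, e=sp−y≈-0.878906; I≈-2.566406, D=e−e_prev≈-0.191406; u=1·(-0.878906)+1/4·(-2.566406)+0·(-0.191406)≈-1.520508; next y=-1/2·(-0.121094)+1/4·(-1.520508)≈-0.319580
n=3: y≈-0.319580, sp=-1, e=sp−y≈-0.680420; I≈-3.246826, D=e−e_prev≈0.198486; u=1·(-0.680420)+1/4·(-3.246826)+0·0.198486≈-1.492126; next y=-1/2·(-0.319580)+1/4·(-1.492126)≈-0.213242
n=4: y≈-0.213242, sp=-1, e=sp−y≈-0.786758; I≈-4.033585, D=e−e_prev≈-0.106339; u=1·(-0.786758)+1/4·(-4.033585)+0·(-0.106339)≈-1.795155; next y=-1/2·(-0.213242)+1/4·(-1.795155)≈-0.342168
n=5: y≈-0.342168, sp=2, e=sp−y≈2.342168; I≈-1.691417, D=e−e_prev≈3.128926; u=1·2.342168+1/4·(-1.691417)+0·3.128926≈1.919314; next y=-1/2·(-0.342168)+1/4·1.919314≈0.650912
n=6: y≈0.650912, sp=2, e=sp−y≈1.349088; I≈-0.342329, D=e−e_prev≈-0.993080; u=1·1.349088+1/4·(-0.342329)+0·(-0.993080)≈1.263505; next y=-1/2·0.650912+1/4·1.263505≈-0.009580
n=7: y≈-0.009580, sp=2, e=sp−y≈2.009580; I≈1.667251, D=e−e_prev≈0.660492; u=1·2.009580+1/4·1.667251+0·0.660492≈2.426393; next y=-1/2·(-0.009580)+1/4·2.426393≈0.611388
n=8: y≈0.611388, sp=2, e=sp−y≈1.388612; I≈3.055863, D=e−e_prev≈-0.620968; u=1·1.388612+1/4·3.055863+0·(-0.620968)≈2.152578; next y=-1/2·0.611388+1/4·2.152578≈0.232450
n=9: y≈0.232450, sp=2, e=sp−y≈1.767550; I≈4.823412, D=e−e_prev≈0.378938; u=1·1.767550+1/4·4.823412+0·0.378938≈2.973403; next y=-1/2·0.232450+1/4·2.973403≈0.627125
n=10: y≈0.627125, sp=2, e=sp−y≈1.372875; I≈6.196287, D=e−e_prev≈-0.394675; u=1·1.372875+1/4·6.196287+0·(-0.394675)≈2.921946; next y=-1/2·0.627125+1/4·2.921946≈0.416924
n=11: y≈0.416924, sp=2, e=sp−y≈1.583076; I≈7.779363, D=e−e_prev≈0.210202; u=1·1.583076+1/4·7.779363+0·0.210202≈3.527917; next y=-1/2·0.416924+1/4·3.527917≈0.673517
n=12: y≈0.673517, sp=2, e=sp−y≈1.326483; I≈9.105846, D=e−e_prev≈-0.256594; u=1·1.326483+1/4·9.105846+0·(-0.256594)≈3.602944; next y=-1/2·0.673517+1/4·3.602944≈0.563977
n=13: y≈0.563977, sp=2, e=sp−y≈1.436023; I≈10.541868, D=e−e_prev≈0.109540; u=1·1.436023+1/4·10.541868+0·0.109540≈4.071490; next y=-1/2·0.563977+1/4·4.071490≈0.735884

0 -1 -1.250 0.000
1 -1 -1.109 -0.313
2 -1 -1.521 -0.121
3 -1 -1.492 -0.320
4 -1 -1.795 -0.213
5 2 1.919 -0.342
6 2 1.264 0.651
7 2 2.426 -0.010
8 2 2.153 0.611
9 2 2.973 0.232
10 2 2.922 0.627
11 2 3.528 0.417
12 2 3.603 0.674
13 2 4.071 0.564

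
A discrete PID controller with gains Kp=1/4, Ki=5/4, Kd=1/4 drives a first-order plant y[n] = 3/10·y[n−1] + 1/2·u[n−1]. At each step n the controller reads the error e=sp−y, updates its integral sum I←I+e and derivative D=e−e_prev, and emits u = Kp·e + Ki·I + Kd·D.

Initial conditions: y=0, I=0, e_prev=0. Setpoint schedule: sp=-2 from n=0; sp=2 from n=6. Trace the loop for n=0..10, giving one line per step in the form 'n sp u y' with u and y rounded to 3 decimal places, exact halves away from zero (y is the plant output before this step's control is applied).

0 -2 -3.500 0.000
1 -2 -2.438 -1.750
2 -2 -3.198 -1.744
3 -2 -2.855 -2.122
4 -2 -2.898 -2.064
5 -2 -2.796 -2.068
6 2 4.201 -2.019
7 2 2.088 1.495
8 2 3.602 1.493
9 2 2.912 2.249
10 2 2.997 2.131

(exact arithmetic carried between steps; '≈' marks a value shown rounded to 6 d.p. or computed from one; I and e_prev carry over from the previous line; the table rounds u and y to 3 d.p., halves away from zero)
n=0: y=0, sp=-2, e=sp−y=-2; I=-2, D=e−e_prev=-2; u=1/4·(-2)+5/4·(-2)+1/4·(-2)=-3.5; next y=3/10·0+1/2·(-3.5)=-1.75
n=1: y=-1.75, sp=-2, e=sp−y=-0.25; I=-2.25, D=e−e_prev=1.75; u=1/4·(-0.25)+5/4·(-2.25)+1/4·1.75=-2.4375; next y=3/10·(-1.75)+1/2·(-2.4375)=-1.74375
n=2: y=-1.74375, sp=-2, e=sp−y=-0.25625; I=-2.50625, D=e−e_prev=-0.00625; u=1/4·(-0.25625)+5/4·(-2.50625)+1/4·(-0.00625)≈-3.198438; next y=3/10·(-1.74375)+1/2·(-3.198438)≈-2.122344
n=3: y≈-2.122344, sp=-2, e=sp−y≈0.122344; I≈-2.383906, D=e−e_prev≈0.378594; u=1/4·0.122344+5/4·(-2.383906)+1/4·0.378594≈-2.854648; next y=3/10·(-2.122344)+1/2·(-2.854648)≈-2.064027
n=4: y≈-2.064027, sp=-2, e=sp−y≈0.064027; I≈-2.319879, D=e−e_prev≈-0.058316; u=1/4·0.064027+5/4·(-2.319879)+1/4·(-0.058316)≈-2.898421; next y=3/10·(-2.064027)+1/2·(-2.898421)≈-2.068419
n=5: y≈-2.068419, sp=-2, e=sp−y≈0.068419; I≈-2.251460, D=e−e_prev≈0.004391; u=1/4·0.068419+5/4·(-2.251460)+1/4·0.004391≈-2.796123; next y=3/10·(-2.068419)+1/2·(-2.796123)≈-2.018587
n=6: y≈-2.018587, sp=2, e=sp−y≈4.018587; I≈1.767127, D=e−e_prev≈3.950168; u=1/4·4.018587+5/4·1.767127+1/4·3.950168≈4.201097; next y=3/10·(-2.018587)+1/2·4.201097≈1.494973
n=7: y≈1.494973, sp=2, e=sp−y≈0.505027; I≈2.272154, D=e−e_prev≈-3.513560; u=1/4·0.505027+5/4·2.272154+1/4·(-3.513560)≈2.088060; next y=3/10·1.494973+1/2·2.088060≈1.492522
n=8: y≈1.492522, sp=2, e=sp−y≈0.507478; I≈2.779633, D=e−e_prev≈0.002451; u=1/4·0.507478+5/4·2.779633+1/4·0.002451≈3.602023; next y=3/10·1.492522+1/2·3.602023≈2.248768
n=9: y≈2.248768, sp=2, e=sp−y≈-0.248768; I≈2.530865, D=e−e_prev≈-0.756246; u=1/4·(-0.248768)+5/4·2.530865+1/4·(-0.756246)≈2.912327; next y=3/10·2.248768+1/2·2.912327≈2.130794
n=10: y≈2.130794, sp=2, e=sp−y≈-0.130794; I≈2.400071, D=e−e_prev≈0.117974; u=1/4·(-0.130794)+5/4·2.400071+1/4·0.117974≈2.996883; next y=3/10·2.130794+1/2·2.996883≈2.137680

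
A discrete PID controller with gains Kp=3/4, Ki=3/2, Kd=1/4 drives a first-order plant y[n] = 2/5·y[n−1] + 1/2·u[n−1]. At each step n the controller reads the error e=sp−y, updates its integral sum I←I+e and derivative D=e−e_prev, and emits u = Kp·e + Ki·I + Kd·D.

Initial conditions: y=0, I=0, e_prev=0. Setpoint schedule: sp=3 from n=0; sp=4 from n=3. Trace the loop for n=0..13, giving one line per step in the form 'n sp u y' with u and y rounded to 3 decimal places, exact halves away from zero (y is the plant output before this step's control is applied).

0 3 7.500 0.000
1 3 1.875 3.750
2 3 4.969 2.438
3 4 5.430 3.459
4 4 4.648 4.099
5 4 4.998 3.963
6 4 4.717 4.084
7 4 4.851 3.992
8 4 4.764 4.022
9 4 4.817 3.991
10 4 4.788 4.005
11 4 4.806 3.996
12 4 4.796 4.002
13 4 4.802 3.999

(exact arithmetic carried between steps; '≈' marks a value shown rounded to 6 d.p. or computed from one; I and e_prev carry over from the previous line; the table rounds u and y to 3 d.p., halves away from zero)
n=0: y=0, sp=3, e=sp−y=3; I=3, D=e−e_prev=3; u=3/4·3+3/2·3+1/4·3=7.5; next y=2/5·0+1/2·7.5=3.75
n=1: y=3.75, sp=3, e=sp−y=-0.75; I=2.25, D=e−e_prev=-3.75; u=3/4·(-0.75)+3/2·2.25+1/4·(-3.75)=1.875; next y=2/5·3.75+1/2·1.875=2.4375
n=2: y=2.4375, sp=3, e=sp−y=0.5625; I=2.8125, D=e−e_prev=1.3125; u=3/4·0.5625+3/2·2.8125+1/4·1.3125=4.96875; next y=2/5·2.4375+1/2·4.96875=3.459375
n=3: y=3.459375, sp=4, e=sp−y=0.540625; I=3.353125, D=e−e_prev=-0.021875; u=3/4·0.540625+3/2·3.353125+1/4·(-0.021875)≈5.429688; next y=2/5·3.459375+1/2·5.429688≈4.098594
n=4: y≈4.098594, sp=4, e=sp−y≈-0.098594; I≈3.254531, D=e−e_prev≈-0.639219; u=3/4·(-0.098594)+3/2·3.254531+1/4·(-0.639219)≈4.648047; next y=2/5·4.098594+1/2·4.648047≈3.963461
n=5: y≈3.963461, sp=4, e=sp−y≈0.036539; I≈3.291070, D=e−e_prev≈0.135133; u=3/4·0.036539+3/2·3.291070+1/4·0.135133≈4.997793; next y=2/5·3.963461+1/2·4.997793≈4.084281
n=6: y≈4.084281, sp=4, e=sp−y≈-0.084281; I≈3.206789, D=e−e_prev≈-0.120820; u=3/4·(-0.084281)+3/2·3.206789+1/4·(-0.120820)≈4.716769; next y=2/5·4.084281+1/2·4.716769≈3.992097
n=7: y≈3.992097, sp=4, e=sp−y≈0.007903; I≈3.214693, D=e−e_prev≈0.092184; u=3/4·0.007903+3/2·3.214693+1/4·0.092184≈4.851013; next y=2/5·3.992097+1/2·4.851013≈4.022345
n=8: y≈4.022345, sp=4, e=sp−y≈-0.022345; I≈3.192348, D=e−e_prev≈-0.030248; u=3/4·(-0.022345)+3/2·3.192348+1/4·(-0.030248)≈4.764201; next y=2/5·4.022345+1/2·4.764201≈3.991038
n=9: y≈3.991038, sp=4, e=sp−y≈0.008962; I≈3.201309, D=e−e_prev≈0.031307; u=3/4·0.008962+3/2·3.201309+1/4·0.031307≈4.816512; next y=2/5·3.991038+1/2·4.816512≈4.004671
n=10: y≈4.004671, sp=4, e=sp−y≈-0.004671; I≈3.196638, D=e−e_prev≈-0.013633; u=3/4·(-0.004671)+3/2·3.196638+1/4·(-0.013633)≈4.788045; next y=2/5·4.004671+1/2·4.788045≈3.995891
n=11: y≈3.995891, sp=4, e=sp−y≈0.004109; I≈3.200747, D=e−e_prev≈0.008780; u=3/4·0.004109+3/2·3.200747+1/4·0.008780≈4.806397; next y=2/5·3.995891+1/2·4.806397≈4.001555
n=12: y≈4.001555, sp=4, e=sp−y≈-0.001555; I≈3.199192, D=e−e_prev≈-0.005664; u=3/4·(-0.001555)+3/2·3.199192+1/4·(-0.005664)≈4.796206; next y=2/5·4.001555+1/2·4.796206≈3.998725
n=13: y≈3.998725, sp=4, e=sp−y≈0.001275; I≈3.200467, D=e−e_prev≈0.002830; u=3/4·0.001275+3/2·3.200467+1/4·0.002830≈4.802364; next y=2/5·3.998725+1/2·4.802364≈4.000672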